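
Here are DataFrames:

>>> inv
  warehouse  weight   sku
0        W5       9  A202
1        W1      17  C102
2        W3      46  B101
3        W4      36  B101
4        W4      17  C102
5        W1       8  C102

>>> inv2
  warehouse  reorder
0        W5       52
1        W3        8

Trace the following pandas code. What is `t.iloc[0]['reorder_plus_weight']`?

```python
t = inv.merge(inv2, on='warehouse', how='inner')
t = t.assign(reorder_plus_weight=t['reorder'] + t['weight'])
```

61

merge on 'warehouse' (how='inner') → 2 rows:
  warehouse  weight   sku  reorder
0        W5       9  A202       52
1        W3      46  B101        8
add column reorder_plus_weight = t['reorder'] + t['weight']:
  warehouse  weight   sku  reorder  reorder_plus_weight
0        W5       9  A202       52                   61
1        W3      46  B101        8                   54
Then the value at position 0, column 'reorder_plus_weight': 61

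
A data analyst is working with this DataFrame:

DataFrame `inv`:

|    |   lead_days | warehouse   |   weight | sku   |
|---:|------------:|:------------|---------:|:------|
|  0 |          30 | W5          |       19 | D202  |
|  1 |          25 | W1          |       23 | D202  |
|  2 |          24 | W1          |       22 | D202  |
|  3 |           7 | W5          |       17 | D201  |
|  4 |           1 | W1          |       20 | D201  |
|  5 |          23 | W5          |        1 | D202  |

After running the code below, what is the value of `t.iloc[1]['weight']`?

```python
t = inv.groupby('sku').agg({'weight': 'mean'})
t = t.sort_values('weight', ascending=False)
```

group by sku, mean of weight:
      weight
sku         
D201   18.50
D202   16.25
sort by weight descending:
      weight
sku         
D201   18.50
D202   16.25

16.25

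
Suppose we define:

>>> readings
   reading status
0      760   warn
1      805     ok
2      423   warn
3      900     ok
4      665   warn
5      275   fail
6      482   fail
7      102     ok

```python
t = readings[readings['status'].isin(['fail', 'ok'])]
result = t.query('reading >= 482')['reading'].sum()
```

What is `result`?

2187

filter rows where status in ['fail', 'ok']:
   reading status
1      805     ok
3      900     ok
5      275   fail
6      482   fail
7      102     ok
filter rows where reading >= 482:
   reading status
1      805     ok
3      900     ok
6      482   fail
sum of column 'reading' → 2187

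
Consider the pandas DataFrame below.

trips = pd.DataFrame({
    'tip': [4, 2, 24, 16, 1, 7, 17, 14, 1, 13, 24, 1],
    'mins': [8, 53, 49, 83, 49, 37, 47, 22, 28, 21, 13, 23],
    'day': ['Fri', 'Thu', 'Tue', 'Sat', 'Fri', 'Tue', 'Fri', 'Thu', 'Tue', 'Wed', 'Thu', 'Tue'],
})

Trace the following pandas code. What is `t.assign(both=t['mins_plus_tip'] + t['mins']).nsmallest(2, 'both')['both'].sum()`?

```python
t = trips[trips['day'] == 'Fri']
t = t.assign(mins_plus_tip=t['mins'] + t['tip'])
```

filter rows where day == 'Fri':
   tip  mins  day
0    4     8  Fri
4    1    49  Fri
6   17    47  Fri
add column mins_plus_tip = t['mins'] + t['tip']:
   tip  mins  day  mins_plus_tip
0    4     8  Fri             12
4    1    49  Fri             50
6   17    47  Fri             64
add column both = t['mins_plus_tip'] + t['mins']:
   tip  mins  day  mins_plus_tip  both
0    4     8  Fri             12    20
4    1    49  Fri             50    99
6   17    47  Fri             64   111
take 2 rows with smallest both:
   tip  mins  day  mins_plus_tip  both
0    4     8  Fri             12    20
4    1    49  Fri             50    99
So sum() = 119.

119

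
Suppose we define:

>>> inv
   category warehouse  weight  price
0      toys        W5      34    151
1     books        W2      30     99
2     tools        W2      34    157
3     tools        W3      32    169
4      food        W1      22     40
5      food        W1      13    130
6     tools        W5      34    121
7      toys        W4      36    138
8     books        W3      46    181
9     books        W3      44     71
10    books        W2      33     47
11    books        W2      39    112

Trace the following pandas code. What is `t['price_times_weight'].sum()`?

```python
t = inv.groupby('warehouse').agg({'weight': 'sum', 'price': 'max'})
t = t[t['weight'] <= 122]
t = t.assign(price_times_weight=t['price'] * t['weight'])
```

41868

group by warehouse: sum(weight), max(price):
           weight  price
warehouse               
W1             35    130
W2            136    157
W3            122    181
W4             36    138
W5             68    151
filter rows where weight <= 122:
           weight  price
warehouse               
W1             35    130
W3            122    181
W4             36    138
W5             68    151
add column price_times_weight = t['price'] * t['weight']:
           weight  price  price_times_weight
warehouse                                   
W1             35    130                4550
W3            122    181               22082
W4             36    138                4968
W5             68    151               10268
Reading off the sum of column 'price_times_weight', we get 41868.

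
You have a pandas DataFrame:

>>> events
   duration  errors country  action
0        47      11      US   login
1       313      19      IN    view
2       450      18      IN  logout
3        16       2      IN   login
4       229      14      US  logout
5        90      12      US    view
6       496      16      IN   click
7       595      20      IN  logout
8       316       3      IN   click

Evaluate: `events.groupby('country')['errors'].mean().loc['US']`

group by country, mean of errors:
country
IN    13.000000
US    12.333333
Name: errors, dtype: float64
The value at index 'US' is 12.3333333333.

12.3333333333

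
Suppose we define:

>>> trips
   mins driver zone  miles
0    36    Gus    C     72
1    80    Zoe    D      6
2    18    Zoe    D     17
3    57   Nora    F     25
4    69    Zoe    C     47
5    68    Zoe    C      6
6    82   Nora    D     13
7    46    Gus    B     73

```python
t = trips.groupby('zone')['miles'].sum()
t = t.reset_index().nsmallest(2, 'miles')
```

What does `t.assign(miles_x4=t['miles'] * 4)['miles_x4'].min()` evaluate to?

group by zone, sum of miles:
zone
B     73
C    125
D     36
F     25
Name: miles, dtype: int64
reset_index():
  zone  miles
0    B     73
1    C    125
2    D     36
3    F     25
take 2 rows with smallest miles:
  zone  miles
3    F     25
2    D     36
add column miles_x4 = t['miles'] * 4:
  zone  miles  miles_x4
3    F     25       100
2    D     36       144
Reading off the min of column 'miles_x4', we get 100.

100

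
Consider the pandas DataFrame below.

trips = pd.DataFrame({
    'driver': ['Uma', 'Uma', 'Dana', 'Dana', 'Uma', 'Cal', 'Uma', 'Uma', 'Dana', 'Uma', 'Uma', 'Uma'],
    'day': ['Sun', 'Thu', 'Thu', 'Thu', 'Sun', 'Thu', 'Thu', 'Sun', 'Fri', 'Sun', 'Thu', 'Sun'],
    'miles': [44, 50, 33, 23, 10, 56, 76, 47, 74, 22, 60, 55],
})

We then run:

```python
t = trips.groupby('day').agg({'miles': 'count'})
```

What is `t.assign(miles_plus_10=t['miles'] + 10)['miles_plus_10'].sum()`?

42

group by day, count of miles:
     miles
day       
Fri      1
Sun      5
Thu      6
add column miles_plus_10 = t['miles'] + 10:
     miles  miles_plus_10
day                      
Fri      1             11
Sun      5             15
Thu      6             16
So sum() = 42.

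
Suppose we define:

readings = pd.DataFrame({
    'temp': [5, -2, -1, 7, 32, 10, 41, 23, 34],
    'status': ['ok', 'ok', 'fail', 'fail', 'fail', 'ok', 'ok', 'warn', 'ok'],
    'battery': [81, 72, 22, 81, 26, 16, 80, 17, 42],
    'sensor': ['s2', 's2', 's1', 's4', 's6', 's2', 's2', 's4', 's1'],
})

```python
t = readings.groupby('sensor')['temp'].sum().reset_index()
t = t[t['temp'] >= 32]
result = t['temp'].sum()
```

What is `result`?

group by sensor, sum of temp:
sensor
s1    33
s2    54
s4    30
s6    32
Name: temp, dtype: int64
reset_index():
  sensor  temp
0     s1    33
1     s2    54
2     s4    30
3     s6    32
filter rows where temp >= 32:
  sensor  temp
0     s1    33
1     s2    54
3     s6    32
So sum() = 119.

119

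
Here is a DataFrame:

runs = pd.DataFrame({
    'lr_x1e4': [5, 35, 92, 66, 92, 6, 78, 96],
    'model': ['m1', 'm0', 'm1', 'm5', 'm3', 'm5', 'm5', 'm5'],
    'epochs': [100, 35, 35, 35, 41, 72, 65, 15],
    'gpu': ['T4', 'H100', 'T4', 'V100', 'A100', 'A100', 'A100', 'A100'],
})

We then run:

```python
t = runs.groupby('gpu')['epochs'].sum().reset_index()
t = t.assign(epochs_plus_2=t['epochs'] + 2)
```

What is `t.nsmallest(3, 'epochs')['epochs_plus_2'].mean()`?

group by gpu, sum of epochs:
gpu
A100    193
H100     35
T4      135
V100     35
Name: epochs, dtype: int64
reset_index():
    gpu  epochs
0  A100     193
1  H100      35
2    T4     135
3  V100      35
add column epochs_plus_2 = t['epochs'] + 2:
    gpu  epochs  epochs_plus_2
0  A100     193            195
1  H100      35             37
2    T4     135            137
3  V100      35             37
take 3 rows with smallest epochs:
    gpu  epochs  epochs_plus_2
1  H100      35             37
3  V100      35             37
2    T4     135            137

70.3333333333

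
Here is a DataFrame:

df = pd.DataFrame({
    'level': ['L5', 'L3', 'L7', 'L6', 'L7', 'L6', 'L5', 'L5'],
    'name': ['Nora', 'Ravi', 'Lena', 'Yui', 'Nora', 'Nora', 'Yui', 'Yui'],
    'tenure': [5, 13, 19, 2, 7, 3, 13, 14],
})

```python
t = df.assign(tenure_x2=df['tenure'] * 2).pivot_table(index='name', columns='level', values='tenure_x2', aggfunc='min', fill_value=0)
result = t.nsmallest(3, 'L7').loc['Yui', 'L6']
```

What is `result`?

4

add column tenure_x2 = df['tenure'] * 2:
  level  name  tenure  tenure_x2
0    L5  Nora       5         10
1    L3  Ravi      13         26
2    L7  Lena      19         38
3    L6   Yui       2          4
4    L7  Nora       7         14
5    L6  Nora       3          6
6    L5   Yui      13         26
7    L5   Yui      14         28
pivot: rows=name, cols=level, min(tenure_x2):
level  L3  L5  L6  L7
name                 
Lena    0   0   0  38
Nora    0  10   6  14
Ravi   26   0   0   0
Yui     0  26   4   0
take 3 rows with smallest L7:
level  L3  L5  L6  L7
name                 
Ravi   26   0   0   0
Yui     0  26   4   0
Nora    0  10   6  14
Then the value at row 'Yui', column 'L6': 4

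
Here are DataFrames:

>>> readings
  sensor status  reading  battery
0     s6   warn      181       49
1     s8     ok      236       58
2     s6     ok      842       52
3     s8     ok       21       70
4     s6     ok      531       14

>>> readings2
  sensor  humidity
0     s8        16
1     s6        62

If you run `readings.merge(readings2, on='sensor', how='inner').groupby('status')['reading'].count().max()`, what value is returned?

4

merge on 'sensor' (how='inner') → 5 rows:
  sensor status  reading  battery  humidity
0     s6   warn      181       49        62
1     s8     ok      236       58        16
2     s6     ok      842       52        62
3     s8     ok       21       70        16
4     s6     ok      531       14        62
group by status, count of reading:
status
ok      4
warn    1
Name: reading, dtype: int64
Finally, max of the resulting series = 4.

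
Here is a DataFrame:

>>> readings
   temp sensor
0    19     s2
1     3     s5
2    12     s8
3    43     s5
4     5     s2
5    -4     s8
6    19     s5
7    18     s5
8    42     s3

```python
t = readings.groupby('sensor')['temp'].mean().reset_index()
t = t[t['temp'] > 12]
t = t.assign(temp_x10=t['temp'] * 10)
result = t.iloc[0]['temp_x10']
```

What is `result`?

420.0

group by sensor, mean of temp:
sensor
s2    12.00
s3    42.00
s5    20.75
s8     4.00
Name: temp, dtype: float64
reset_index():
  sensor   temp
0     s2  12.00
1     s3  42.00
2     s5  20.75
3     s8   4.00
filter rows where temp > 12:
  sensor   temp
1     s3  42.00
2     s5  20.75
add column temp_x10 = t['temp'] * 10:
  sensor   temp  temp_x10
1     s3  42.00     420.0
2     s5  20.75     207.5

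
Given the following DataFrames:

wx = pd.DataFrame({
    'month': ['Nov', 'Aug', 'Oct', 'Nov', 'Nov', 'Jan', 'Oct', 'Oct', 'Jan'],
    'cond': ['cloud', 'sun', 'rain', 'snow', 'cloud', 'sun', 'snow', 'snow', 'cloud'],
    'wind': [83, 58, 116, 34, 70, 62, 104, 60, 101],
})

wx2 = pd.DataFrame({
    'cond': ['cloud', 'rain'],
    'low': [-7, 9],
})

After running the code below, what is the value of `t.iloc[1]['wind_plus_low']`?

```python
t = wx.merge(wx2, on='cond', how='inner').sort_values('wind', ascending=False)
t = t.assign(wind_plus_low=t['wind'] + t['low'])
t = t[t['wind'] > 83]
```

merge on 'cond' (how='inner') → 4 rows:
  month   cond  wind  low
0   Nov  cloud    83   -7
1   Oct   rain   116    9
2   Nov  cloud    70   -7
3   Jan  cloud   101   -7
sort by wind descending:
  month   cond  wind  low
1   Oct   rain   116    9
3   Jan  cloud   101   -7
0   Nov  cloud    83   -7
2   Nov  cloud    70   -7
add column wind_plus_low = t['wind'] + t['low']:
  month   cond  wind  low  wind_plus_low
1   Oct   rain   116    9            125
3   Jan  cloud   101   -7             94
0   Nov  cloud    83   -7             76
2   Nov  cloud    70   -7             63
filter rows where wind > 83:
  month   cond  wind  low  wind_plus_low
1   Oct   rain   116    9            125
3   Jan  cloud   101   -7             94
Reading off the value at position 1, column 'wind_plus_low', we get 94.

94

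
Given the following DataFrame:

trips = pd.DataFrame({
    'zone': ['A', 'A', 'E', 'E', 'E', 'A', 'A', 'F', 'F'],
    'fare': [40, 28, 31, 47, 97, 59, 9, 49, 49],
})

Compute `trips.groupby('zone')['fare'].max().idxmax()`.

E

group by zone, max of fare:
zone
A    59
E    97
F    49
Name: fare, dtype: int64
Taking the label with the largest value gives E.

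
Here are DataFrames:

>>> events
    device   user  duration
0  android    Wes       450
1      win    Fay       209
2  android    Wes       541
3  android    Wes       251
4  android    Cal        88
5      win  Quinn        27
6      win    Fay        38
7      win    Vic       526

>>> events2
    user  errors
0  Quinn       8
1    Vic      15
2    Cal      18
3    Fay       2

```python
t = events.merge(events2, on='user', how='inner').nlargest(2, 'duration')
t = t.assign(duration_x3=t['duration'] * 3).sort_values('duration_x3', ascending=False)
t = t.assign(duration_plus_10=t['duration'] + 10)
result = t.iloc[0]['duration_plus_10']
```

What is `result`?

merge on 'user' (how='inner') → 5 rows:
    device   user  duration  errors
0      win    Fay       209       2
1  android    Cal        88      18
2      win  Quinn        27       8
3      win    Fay        38       2
4      win    Vic       526      15
take 2 rows with largest duration:
  device user  duration  errors
4    win  Vic       526      15
0    win  Fay       209       2
add column duration_x3 = t['duration'] * 3:
  device user  duration  errors  duration_x3
4    win  Vic       526      15         1578
0    win  Fay       209       2          627
sort by duration_x3 descending:
  device user  duration  errors  duration_x3
4    win  Vic       526      15         1578
0    win  Fay       209       2          627
add column duration_plus_10 = t['duration'] + 10:
  device user  duration  errors  duration_x3  duration_plus_10
4    win  Vic       526      15         1578               536
0    win  Fay       209       2          627               219
So iloc[0]['duration_plus_10'] = 536.

536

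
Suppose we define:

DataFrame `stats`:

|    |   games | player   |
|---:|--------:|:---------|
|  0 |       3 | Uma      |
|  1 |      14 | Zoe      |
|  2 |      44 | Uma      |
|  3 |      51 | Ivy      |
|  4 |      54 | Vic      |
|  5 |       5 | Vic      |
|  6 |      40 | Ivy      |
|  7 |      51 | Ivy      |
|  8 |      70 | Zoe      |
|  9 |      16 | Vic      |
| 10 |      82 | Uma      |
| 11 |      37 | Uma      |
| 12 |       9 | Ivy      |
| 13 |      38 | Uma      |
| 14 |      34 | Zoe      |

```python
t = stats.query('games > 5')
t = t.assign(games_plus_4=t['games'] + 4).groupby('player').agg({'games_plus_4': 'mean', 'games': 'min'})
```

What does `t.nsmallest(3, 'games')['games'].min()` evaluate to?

filter rows where games > 5:
    games player
1      14    Zoe
2      44    Uma
3      51    Ivy
4      54    Vic
6      40    Ivy
7      51    Ivy
8      70    Zoe
9      16    Vic
10     82    Uma
11     37    Uma
12      9    Ivy
13     38    Uma
14     34    Zoe
add column games_plus_4 = t['games'] + 4:
    games player  games_plus_4
1      14    Zoe            18
2      44    Uma            48
3      51    Ivy            55
4      54    Vic            58
6      40    Ivy            44
7      51    Ivy            55
8      70    Zoe            74
9      16    Vic            20
10     82    Uma            86
11     37    Uma            41
12      9    Ivy            13
13     38    Uma            42
14     34    Zoe            38
group by player: mean(games_plus_4), min(games):
        games_plus_4  games
player                     
Ivy        41.750000      9
Uma        54.250000     37
Vic        39.000000     16
Zoe        43.333333     14
take 3 rows with smallest games:
        games_plus_4  games
player                     
Ivy        41.750000      9
Zoe        43.333333     14
Vic        39.000000     16
So min() = 9.

9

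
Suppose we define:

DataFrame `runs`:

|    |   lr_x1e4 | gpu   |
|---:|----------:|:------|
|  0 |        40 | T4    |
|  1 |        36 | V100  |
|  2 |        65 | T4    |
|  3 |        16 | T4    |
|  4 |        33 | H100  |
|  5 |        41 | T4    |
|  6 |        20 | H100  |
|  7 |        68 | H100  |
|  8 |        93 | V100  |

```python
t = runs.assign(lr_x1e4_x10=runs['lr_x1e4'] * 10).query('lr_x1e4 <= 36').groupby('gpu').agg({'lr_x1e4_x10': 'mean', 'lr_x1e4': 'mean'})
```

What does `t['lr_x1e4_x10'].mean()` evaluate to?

261.666666667

add column lr_x1e4_x10 = runs['lr_x1e4'] * 10:
   lr_x1e4   gpu  lr_x1e4_x10
0       40    T4          400
1       36  V100          360
2       65    T4          650
3       16    T4          160
4       33  H100          330
5       41    T4          410
6       20  H100          200
7       68  H100          680
8       93  V100          930
filter rows where lr_x1e4 <= 36:
   lr_x1e4   gpu  lr_x1e4_x10
1       36  V100          360
3       16    T4          160
4       33  H100          330
6       20  H100          200
group by gpu: mean(lr_x1e4_x10), mean(lr_x1e4):
      lr_x1e4_x10  lr_x1e4
gpu                       
H100        265.0     26.5
T4          160.0     16.0
V100        360.0     36.0
So mean() = 261.666666667.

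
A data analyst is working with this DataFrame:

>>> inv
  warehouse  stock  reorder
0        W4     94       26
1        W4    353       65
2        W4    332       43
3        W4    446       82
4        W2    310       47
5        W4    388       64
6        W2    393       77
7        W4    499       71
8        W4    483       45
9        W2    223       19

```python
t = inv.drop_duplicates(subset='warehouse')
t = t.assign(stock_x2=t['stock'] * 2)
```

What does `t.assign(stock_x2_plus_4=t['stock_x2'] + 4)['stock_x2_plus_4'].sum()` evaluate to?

816

drop duplicate warehouse (keep=first):
  warehouse  stock  reorder
0        W4     94       26
4        W2    310       47
add column stock_x2 = t['stock'] * 2:
  warehouse  stock  reorder  stock_x2
0        W4     94       26       188
4        W2    310       47       620
add column stock_x2_plus_4 = t['stock_x2'] + 4:
  warehouse  stock  reorder  stock_x2  stock_x2_plus_4
0        W4     94       26       188              192
4        W2    310       47       620              624
The sum of column 'stock_x2_plus_4' is 816.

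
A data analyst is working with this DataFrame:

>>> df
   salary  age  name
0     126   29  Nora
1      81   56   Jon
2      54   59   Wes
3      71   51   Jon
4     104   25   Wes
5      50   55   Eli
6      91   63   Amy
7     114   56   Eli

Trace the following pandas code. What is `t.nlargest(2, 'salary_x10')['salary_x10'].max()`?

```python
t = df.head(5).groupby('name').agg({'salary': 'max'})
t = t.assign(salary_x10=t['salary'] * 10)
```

1260

take first 5 rows:
   salary  age  name
0     126   29  Nora
1      81   56   Jon
2      54   59   Wes
3      71   51   Jon
4     104   25   Wes
group by name, max of salary:
      salary
name        
Jon       81
Nora     126
Wes      104
add column salary_x10 = t['salary'] * 10:
      salary  salary_x10
name                    
Jon       81         810
Nora     126        1260
Wes      104        1040
take 2 rows with largest salary_x10:
      salary  salary_x10
name                    
Nora     126        1260
Wes      104        1040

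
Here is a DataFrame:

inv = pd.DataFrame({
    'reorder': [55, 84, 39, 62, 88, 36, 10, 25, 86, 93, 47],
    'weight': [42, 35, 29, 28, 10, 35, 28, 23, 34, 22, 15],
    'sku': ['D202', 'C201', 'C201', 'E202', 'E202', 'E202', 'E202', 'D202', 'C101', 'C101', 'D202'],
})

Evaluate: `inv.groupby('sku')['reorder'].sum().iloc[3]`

group by sku, sum of reorder:
sku
C101    179
C201    123
D202    127
E202    196
Name: reorder, dtype: int64
The value at position 3 is 196.

196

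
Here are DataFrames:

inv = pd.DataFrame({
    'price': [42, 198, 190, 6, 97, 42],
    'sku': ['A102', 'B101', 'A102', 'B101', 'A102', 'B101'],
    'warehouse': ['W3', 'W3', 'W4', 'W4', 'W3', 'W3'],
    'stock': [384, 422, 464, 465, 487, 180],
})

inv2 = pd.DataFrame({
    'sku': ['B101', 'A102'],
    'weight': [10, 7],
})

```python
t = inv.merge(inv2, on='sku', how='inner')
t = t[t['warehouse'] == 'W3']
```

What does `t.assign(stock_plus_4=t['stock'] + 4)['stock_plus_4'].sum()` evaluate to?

1489

merge on 'sku' (how='inner') → 6 rows:
   price   sku warehouse  stock  weight
0     42  A102        W3    384       7
1    198  B101        W3    422      10
2    190  A102        W4    464       7
3      6  B101        W4    465      10
4     97  A102        W3    487       7
5     42  B101        W3    180      10
filter rows where warehouse == 'W3':
   price   sku warehouse  stock  weight
0     42  A102        W3    384       7
1    198  B101        W3    422      10
4     97  A102        W3    487       7
5     42  B101        W3    180      10
add column stock_plus_4 = t['stock'] + 4:
   price   sku warehouse  stock  weight  stock_plus_4
0     42  A102        W3    384       7           388
1    198  B101        W3    422      10           426
4     97  A102        W3    487       7           491
5     42  B101        W3    180      10           184
Reading off the sum of column 'stock_plus_4', we get 1489.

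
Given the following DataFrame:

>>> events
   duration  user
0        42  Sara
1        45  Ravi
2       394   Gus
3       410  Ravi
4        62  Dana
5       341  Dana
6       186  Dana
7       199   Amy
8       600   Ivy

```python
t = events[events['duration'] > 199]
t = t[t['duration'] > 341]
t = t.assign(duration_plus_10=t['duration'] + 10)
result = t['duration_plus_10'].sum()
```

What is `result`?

1434

filter rows where duration > 199:
   duration  user
2       394   Gus
3       410  Ravi
5       341  Dana
8       600   Ivy
filter rows where duration > 341:
   duration  user
2       394   Gus
3       410  Ravi
8       600   Ivy
add column duration_plus_10 = t['duration'] + 10:
   duration  user  duration_plus_10
2       394   Gus               404
3       410  Ravi               420
8       600   Ivy               610
So sum() = 1434.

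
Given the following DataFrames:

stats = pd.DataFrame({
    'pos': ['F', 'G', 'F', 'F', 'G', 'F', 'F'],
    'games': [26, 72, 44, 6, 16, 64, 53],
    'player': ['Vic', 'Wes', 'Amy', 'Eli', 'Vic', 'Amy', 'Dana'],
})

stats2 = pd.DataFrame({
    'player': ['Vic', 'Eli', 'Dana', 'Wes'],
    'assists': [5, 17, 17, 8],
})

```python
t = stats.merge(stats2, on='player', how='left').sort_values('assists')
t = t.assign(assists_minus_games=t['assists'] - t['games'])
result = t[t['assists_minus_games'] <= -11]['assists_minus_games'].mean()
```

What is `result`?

-33.0

merge on 'player' (how='left') → 7 rows:
  pos  games player  assists
0   F     26    Vic      5.0
1   G     72    Wes      8.0
2   F     44    Amy      NaN
3   F      6    Eli     17.0
4   G     16    Vic      5.0
5   F     64    Amy      NaN
6   F     53   Dana     17.0
sort by assists:
  pos  games player  assists
0   F     26    Vic      5.0
4   G     16    Vic      5.0
1   G     72    Wes      8.0
3   F      6    Eli     17.0
6   F     53   Dana     17.0
2   F     44    Amy      NaN
5   F     64    Amy      NaN
add column assists_minus_games = t['assists'] - t['games']:
  pos  games player  assists  assists_minus_games
0   F     26    Vic      5.0                -21.0
4   G     16    Vic      5.0                -11.0
1   G     72    Wes      8.0                -64.0
3   F      6    Eli     17.0                 11.0
6   F     53   Dana     17.0                -36.0
2   F     44    Amy      NaN                  NaN
5   F     64    Amy      NaN                  NaN
filter rows where assists_minus_games <= -11:
  pos  games player  assists  assists_minus_games
0   F     26    Vic      5.0                -21.0
4   G     16    Vic      5.0                -11.0
1   G     72    Wes      8.0                -64.0
6   F     53   Dana     17.0                -36.0
Then the mean of column 'assists_minus_games': -33.0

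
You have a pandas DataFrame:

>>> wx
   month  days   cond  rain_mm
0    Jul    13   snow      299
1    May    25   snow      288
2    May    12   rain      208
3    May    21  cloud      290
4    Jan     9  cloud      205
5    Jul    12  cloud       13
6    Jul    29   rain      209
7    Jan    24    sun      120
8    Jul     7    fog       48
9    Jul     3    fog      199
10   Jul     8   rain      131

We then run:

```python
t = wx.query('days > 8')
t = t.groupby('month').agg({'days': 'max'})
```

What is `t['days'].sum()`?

filter rows where days > 8:
  month  days   cond  rain_mm
0   Jul    13   snow      299
1   May    25   snow      288
2   May    12   rain      208
3   May    21  cloud      290
4   Jan     9  cloud      205
5   Jul    12  cloud       13
6   Jul    29   rain      209
7   Jan    24    sun      120
group by month, max of days:
       days
month      
Jan      24
Jul      29
May      25
Then the sum of column 'days': 78

78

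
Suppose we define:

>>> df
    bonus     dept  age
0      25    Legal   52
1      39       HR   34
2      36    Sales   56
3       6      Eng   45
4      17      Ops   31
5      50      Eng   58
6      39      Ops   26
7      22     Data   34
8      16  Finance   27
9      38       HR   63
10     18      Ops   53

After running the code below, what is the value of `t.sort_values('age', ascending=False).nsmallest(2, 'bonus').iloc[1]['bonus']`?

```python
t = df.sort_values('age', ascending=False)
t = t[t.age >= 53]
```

36

sort by age descending:
    bonus     dept  age
9      38       HR   63
5      50      Eng   58
2      36    Sales   56
10     18      Ops   53
0      25    Legal   52
3       6      Eng   45
1      39       HR   34
7      22     Data   34
4      17      Ops   31
8      16  Finance   27
6      39      Ops   26
filter rows where age >= 53:
    bonus   dept  age
9      38     HR   63
5      50    Eng   58
2      36  Sales   56
10     18    Ops   53
sort by age descending:
    bonus   dept  age
9      38     HR   63
5      50    Eng   58
2      36  Sales   56
10     18    Ops   53
take 2 rows with smallest bonus:
    bonus   dept  age
10     18    Ops   53
2      36  Sales   56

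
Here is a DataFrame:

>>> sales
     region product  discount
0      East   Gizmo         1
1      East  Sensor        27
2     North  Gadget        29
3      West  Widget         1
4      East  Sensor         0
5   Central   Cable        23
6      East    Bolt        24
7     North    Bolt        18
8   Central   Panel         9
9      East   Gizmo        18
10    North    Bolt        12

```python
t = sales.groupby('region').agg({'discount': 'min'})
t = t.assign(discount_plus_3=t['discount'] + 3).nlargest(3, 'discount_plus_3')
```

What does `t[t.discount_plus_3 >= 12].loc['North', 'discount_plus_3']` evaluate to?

group by region, min of discount:
         discount
region           
Central         9
East            0
North          12
West            1
add column discount_plus_3 = t['discount'] + 3:
         discount  discount_plus_3
region                            
Central         9               12
East            0                3
North          12               15
West            1                4
take 3 rows with largest discount_plus_3:
         discount  discount_plus_3
region                            
North          12               15
Central         9               12
West            1                4
filter rows where discount_plus_3 >= 12:
         discount  discount_plus_3
region                            
North          12               15
Central         9               12
So loc['North', 'discount_plus_3'] = 15.

15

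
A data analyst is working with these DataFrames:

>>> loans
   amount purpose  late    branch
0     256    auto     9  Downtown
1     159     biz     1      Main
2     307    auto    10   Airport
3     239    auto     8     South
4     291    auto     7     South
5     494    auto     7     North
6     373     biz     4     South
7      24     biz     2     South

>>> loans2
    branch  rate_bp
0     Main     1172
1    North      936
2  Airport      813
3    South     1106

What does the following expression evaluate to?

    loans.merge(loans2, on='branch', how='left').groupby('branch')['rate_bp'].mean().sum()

4027.0

merge on 'branch' (how='left') → 8 rows:
   amount purpose  late    branch  rate_bp
0     256    auto     9  Downtown      NaN
1     159     biz     1      Main   1172.0
2     307    auto    10   Airport    813.0
3     239    auto     8     South   1106.0
4     291    auto     7     South   1106.0
5     494    auto     7     North    936.0
6     373     biz     4     South   1106.0
7      24     biz     2     South   1106.0
group by branch, mean of rate_bp:
branch
Airport      813.0
Downtown       NaN
Main        1172.0
North        936.0
South       1106.0
Name: rate_bp, dtype: float64
Taking the sum of the resulting series gives 4027.0.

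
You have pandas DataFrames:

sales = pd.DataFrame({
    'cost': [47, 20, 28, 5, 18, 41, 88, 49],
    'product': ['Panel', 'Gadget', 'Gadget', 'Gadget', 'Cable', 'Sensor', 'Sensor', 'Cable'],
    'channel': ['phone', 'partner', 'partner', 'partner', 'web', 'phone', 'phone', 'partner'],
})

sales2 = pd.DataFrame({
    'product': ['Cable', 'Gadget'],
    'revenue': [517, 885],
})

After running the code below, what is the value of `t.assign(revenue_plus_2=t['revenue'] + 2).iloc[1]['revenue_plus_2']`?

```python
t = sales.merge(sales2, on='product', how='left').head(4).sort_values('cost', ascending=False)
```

887.0

merge on 'product' (how='left') → 8 rows:
   cost product  channel  revenue
0    47   Panel    phone      NaN
1    20  Gadget  partner    885.0
2    28  Gadget  partner    885.0
3     5  Gadget  partner    885.0
4    18   Cable      web    517.0
5    41  Sensor    phone      NaN
6    88  Sensor    phone      NaN
7    49   Cable  partner    517.0
take first 4 rows:
   cost product  channel  revenue
0    47   Panel    phone      NaN
1    20  Gadget  partner    885.0
2    28  Gadget  partner    885.0
3     5  Gadget  partner    885.0
sort by cost descending:
   cost product  channel  revenue
0    47   Panel    phone      NaN
2    28  Gadget  partner    885.0
1    20  Gadget  partner    885.0
3     5  Gadget  partner    885.0
add column revenue_plus_2 = t['revenue'] + 2:
   cost product  channel  revenue  revenue_plus_2
0    47   Panel    phone      NaN             NaN
2    28  Gadget  partner    885.0           887.0
1    20  Gadget  partner    885.0           887.0
3     5  Gadget  partner    885.0           887.0
So iloc[1]['revenue_plus_2'] = 887.0.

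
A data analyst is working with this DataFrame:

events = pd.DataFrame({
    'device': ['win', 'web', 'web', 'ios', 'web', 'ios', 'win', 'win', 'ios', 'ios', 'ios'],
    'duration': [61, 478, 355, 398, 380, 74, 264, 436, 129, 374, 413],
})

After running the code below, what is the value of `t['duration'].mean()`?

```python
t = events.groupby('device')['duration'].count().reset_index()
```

3.66666666667

group by device, count of duration:
device
ios    5
web    3
win    3
Name: duration, dtype: int64
reset_index():
  device  duration
0    ios         5
1    web         3
2    win         3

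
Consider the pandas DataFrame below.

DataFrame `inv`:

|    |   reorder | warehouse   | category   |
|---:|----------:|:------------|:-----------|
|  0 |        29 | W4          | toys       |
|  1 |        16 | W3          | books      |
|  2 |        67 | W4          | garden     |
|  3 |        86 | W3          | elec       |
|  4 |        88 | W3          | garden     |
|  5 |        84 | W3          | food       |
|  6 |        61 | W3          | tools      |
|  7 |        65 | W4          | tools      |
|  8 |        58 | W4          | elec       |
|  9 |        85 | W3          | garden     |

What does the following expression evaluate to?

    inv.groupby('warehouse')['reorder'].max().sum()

group by warehouse, max of reorder:
warehouse
W3    88
W4    67
Name: reorder, dtype: int64

155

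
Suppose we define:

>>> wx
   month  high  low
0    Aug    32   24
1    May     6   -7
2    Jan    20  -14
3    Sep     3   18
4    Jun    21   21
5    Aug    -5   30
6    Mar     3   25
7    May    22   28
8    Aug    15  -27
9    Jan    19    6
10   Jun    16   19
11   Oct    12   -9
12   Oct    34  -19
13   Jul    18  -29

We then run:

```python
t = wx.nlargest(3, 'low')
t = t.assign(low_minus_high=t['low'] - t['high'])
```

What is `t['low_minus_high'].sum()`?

63

take 3 rows with largest low:
  month  high  low
5   Aug    -5   30
7   May    22   28
6   Mar     3   25
add column low_minus_high = t['low'] - t['high']:
  month  high  low  low_minus_high
5   Aug    -5   30              35
7   May    22   28               6
6   Mar     3   25              22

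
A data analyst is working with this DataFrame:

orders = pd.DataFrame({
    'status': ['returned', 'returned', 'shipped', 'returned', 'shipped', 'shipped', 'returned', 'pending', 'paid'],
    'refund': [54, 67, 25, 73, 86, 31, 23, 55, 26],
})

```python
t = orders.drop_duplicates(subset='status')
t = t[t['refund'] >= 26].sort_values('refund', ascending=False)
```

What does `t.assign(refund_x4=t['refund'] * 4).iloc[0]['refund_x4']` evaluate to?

drop duplicate status (keep=first):
     status  refund
0  returned      54
2   shipped      25
7   pending      55
8      paid      26
filter rows where refund >= 26:
     status  refund
0  returned      54
7   pending      55
8      paid      26
sort by refund descending:
     status  refund
7   pending      55
0  returned      54
8      paid      26
add column refund_x4 = t['refund'] * 4:
     status  refund  refund_x4
7   pending      55        220
0  returned      54        216
8      paid      26        104
Reading off the value at position 0, column 'refund_x4', we get 220.

220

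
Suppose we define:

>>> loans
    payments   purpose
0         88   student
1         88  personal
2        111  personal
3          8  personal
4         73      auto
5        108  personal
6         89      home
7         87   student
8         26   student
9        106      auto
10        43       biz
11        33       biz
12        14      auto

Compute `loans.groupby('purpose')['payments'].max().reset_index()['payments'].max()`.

111

group by purpose, max of payments:
purpose
auto        106
biz          43
home         89
personal    111
student      88
Name: payments, dtype: int64
reset_index():
    purpose  payments
0      auto       106
1       biz        43
2      home        89
3  personal       111
4   student        88
The max of column 'payments' is 111.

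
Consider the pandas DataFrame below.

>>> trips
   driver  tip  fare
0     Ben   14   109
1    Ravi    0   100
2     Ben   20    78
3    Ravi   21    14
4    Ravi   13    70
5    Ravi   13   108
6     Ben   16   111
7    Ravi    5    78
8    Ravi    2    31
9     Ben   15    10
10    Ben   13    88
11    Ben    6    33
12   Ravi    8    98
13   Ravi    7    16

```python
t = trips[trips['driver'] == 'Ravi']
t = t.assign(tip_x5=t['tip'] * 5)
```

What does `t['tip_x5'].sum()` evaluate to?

345

filter rows where driver == 'Ravi':
   driver  tip  fare
1    Ravi    0   100
3    Ravi   21    14
4    Ravi   13    70
5    Ravi   13   108
7    Ravi    5    78
8    Ravi    2    31
12   Ravi    8    98
13   Ravi    7    16
add column tip_x5 = t['tip'] * 5:
   driver  tip  fare  tip_x5
1    Ravi    0   100       0
3    Ravi   21    14     105
4    Ravi   13    70      65
5    Ravi   13   108      65
7    Ravi    5    78      25
8    Ravi    2    31      10
12   Ravi    8    98      40
13   Ravi    7    16      35
Reading off the sum of column 'tip_x5', we get 345.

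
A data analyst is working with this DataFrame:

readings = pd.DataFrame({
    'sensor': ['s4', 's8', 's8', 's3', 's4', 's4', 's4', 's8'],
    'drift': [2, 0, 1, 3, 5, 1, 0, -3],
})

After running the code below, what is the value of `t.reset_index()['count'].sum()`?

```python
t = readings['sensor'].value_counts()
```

value_counts of sensor:
sensor
s4    4
s8    3
s3    1
Name: count, dtype: int64
reset_index():
  sensor  count
0     s4      4
1     s8      3
2     s3      1
Then the sum of column 'count': 8

8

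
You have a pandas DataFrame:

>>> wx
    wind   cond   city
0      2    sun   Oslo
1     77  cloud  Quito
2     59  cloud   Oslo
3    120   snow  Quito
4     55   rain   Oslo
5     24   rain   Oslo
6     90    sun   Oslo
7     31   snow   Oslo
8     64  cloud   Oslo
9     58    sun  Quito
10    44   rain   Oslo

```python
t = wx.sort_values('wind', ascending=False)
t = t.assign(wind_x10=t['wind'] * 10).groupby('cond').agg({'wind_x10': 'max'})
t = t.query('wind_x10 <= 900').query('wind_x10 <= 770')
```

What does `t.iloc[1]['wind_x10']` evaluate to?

550

sort by wind descending:
    wind   cond   city
3    120   snow  Quito
6     90    sun   Oslo
1     77  cloud  Quito
8     64  cloud   Oslo
2     59  cloud   Oslo
9     58    sun  Quito
4     55   rain   Oslo
10    44   rain   Oslo
7     31   snow   Oslo
5     24   rain   Oslo
0      2    sun   Oslo
add column wind_x10 = t['wind'] * 10:
    wind   cond   city  wind_x10
3    120   snow  Quito      1200
6     90    sun   Oslo       900
1     77  cloud  Quito       770
8     64  cloud   Oslo       640
2     59  cloud   Oslo       590
9     58    sun  Quito       580
4     55   rain   Oslo       550
10    44   rain   Oslo       440
7     31   snow   Oslo       310
5     24   rain   Oslo       240
0      2    sun   Oslo        20
group by cond, max of wind_x10:
       wind_x10
cond           
cloud       770
rain        550
snow       1200
sun         900
filter rows where wind_x10 <= 900:
       wind_x10
cond           
cloud       770
rain        550
sun         900
filter rows where wind_x10 <= 770:
       wind_x10
cond           
cloud       770
rain        550
Then the value at position 1, column 'wind_x10': 550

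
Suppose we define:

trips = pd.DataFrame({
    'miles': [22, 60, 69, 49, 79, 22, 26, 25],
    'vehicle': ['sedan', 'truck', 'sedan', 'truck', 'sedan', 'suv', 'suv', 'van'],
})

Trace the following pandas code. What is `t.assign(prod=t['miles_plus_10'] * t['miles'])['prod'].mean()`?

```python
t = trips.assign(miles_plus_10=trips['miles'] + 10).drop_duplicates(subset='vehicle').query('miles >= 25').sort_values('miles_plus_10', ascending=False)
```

add column miles_plus_10 = trips['miles'] + 10:
   miles vehicle  miles_plus_10
0     22   sedan             32
1     60   truck             70
2     69   sedan             79
3     49   truck             59
4     79   sedan             89
5     22     suv             32
6     26     suv             36
7     25     van             35
drop duplicate vehicle (keep=first):
   miles vehicle  miles_plus_10
0     22   sedan             32
1     60   truck             70
5     22     suv             32
7     25     van             35
filter rows where miles >= 25:
   miles vehicle  miles_plus_10
1     60   truck             70
7     25     van             35
sort by miles_plus_10 descending:
   miles vehicle  miles_plus_10
1     60   truck             70
7     25     van             35
add column prod = t['miles_plus_10'] * t['miles']:
   miles vehicle  miles_plus_10  prod
1     60   truck             70  4200
7     25     van             35   875
mean of column 'prod' → 2537.5

2537.5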